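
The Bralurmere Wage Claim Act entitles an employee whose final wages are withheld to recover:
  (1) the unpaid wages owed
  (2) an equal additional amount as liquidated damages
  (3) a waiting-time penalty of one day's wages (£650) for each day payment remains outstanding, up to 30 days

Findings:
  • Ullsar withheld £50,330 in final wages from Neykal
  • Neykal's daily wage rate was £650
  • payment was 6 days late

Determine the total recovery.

Liquidated damages (equal amount): £50,330
Penalty days: min(6, 30) = 6
Waiting-time penalty: 6 × £650 = £3,900
Total award: £50,330 + £50,330 + £3,900 = £104,560

Total award: £104,560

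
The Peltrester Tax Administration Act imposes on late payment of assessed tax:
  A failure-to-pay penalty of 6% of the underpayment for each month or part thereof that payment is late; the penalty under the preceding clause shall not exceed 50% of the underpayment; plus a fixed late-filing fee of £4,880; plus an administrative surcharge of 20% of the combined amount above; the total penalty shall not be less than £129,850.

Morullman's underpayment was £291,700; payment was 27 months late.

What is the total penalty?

Accrued rate: 6% × 27 = 162%, capped at 50% → 50%
Failure-to-pay penalty: 50% of £291,700 = £145,850
Penalty before surcharge: £145,850 + £4,880 = £150,730
Administrative surcharge: 20% of £150,730 = £30,146
Total penalty: £150,730 + £30,146 = £180,876
Minimum £129,850: £180,876 meets the minimum, no increase.

£180,876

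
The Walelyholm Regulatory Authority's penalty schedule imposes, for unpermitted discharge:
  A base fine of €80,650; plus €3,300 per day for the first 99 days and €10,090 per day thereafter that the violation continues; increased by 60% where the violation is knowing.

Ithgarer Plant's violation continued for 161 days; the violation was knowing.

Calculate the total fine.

First 99 days: 99 × €3,300 = €326,700
Remaining days: (161 − 99) × €10,090 = €625,580
Per-day component: €326,700 + €625,580 = €952,280
Base plus per-day: €80,650 + €952,280 = €1,032,930
Enhancement: 60% of €1,032,930 = €619,758
Enhanced fine: €1,032,930 + €619,758 = €1,652,688

€1,652,688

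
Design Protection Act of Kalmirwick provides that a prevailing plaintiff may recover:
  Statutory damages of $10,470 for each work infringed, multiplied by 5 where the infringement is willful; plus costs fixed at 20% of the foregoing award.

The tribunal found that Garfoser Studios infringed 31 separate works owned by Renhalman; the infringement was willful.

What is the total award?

Award: $1,947,420

Statutory damages: 31 × $10,470 = $324,570
Multiplied by 5: 5 × $324,570 = $1,622,850
Costs: 20% of $1,622,850 = $324,570
Award plus costs: $1,622,850 + $324,570 = $1,947,420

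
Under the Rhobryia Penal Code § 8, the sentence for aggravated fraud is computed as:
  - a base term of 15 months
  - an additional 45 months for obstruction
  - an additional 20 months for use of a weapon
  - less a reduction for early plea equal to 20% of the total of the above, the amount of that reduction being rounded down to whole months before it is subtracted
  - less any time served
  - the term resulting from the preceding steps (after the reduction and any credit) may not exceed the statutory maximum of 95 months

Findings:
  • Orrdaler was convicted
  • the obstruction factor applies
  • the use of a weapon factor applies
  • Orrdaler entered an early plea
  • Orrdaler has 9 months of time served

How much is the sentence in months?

Obstruction enhancement: +45 months
Use of a weapon enhancement: +20 months
Adjusted term: 15 months + 45 months + 20 months = 80 months
Early plea reduction: 20% of 80 months = 16 months (rounded down)
After reduction: 80 − 16 = 64 months
Less time served: 64 months − 9 months = 55 months
Cap at 95 months: 55 months is within the cap, no reduction.

55 months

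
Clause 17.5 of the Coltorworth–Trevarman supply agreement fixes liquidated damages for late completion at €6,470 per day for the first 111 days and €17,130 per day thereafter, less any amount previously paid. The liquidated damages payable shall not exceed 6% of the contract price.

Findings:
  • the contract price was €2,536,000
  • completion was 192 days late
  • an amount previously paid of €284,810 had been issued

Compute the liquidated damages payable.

€152,160

First 111 days: 111 × €6,470 = €718,170
Remaining days: (192 − 111) × €17,130 = €1,387,530
Accrued per-day damages: €718,170 + €1,387,530 = €2,105,700
Less amount previously paid: €2,105,700 − €284,810 = €1,820,890
Cap: 6% of €2,536,000 = €152,160
Cap at €152,160: €1,820,890 exceeds the cap → €152,160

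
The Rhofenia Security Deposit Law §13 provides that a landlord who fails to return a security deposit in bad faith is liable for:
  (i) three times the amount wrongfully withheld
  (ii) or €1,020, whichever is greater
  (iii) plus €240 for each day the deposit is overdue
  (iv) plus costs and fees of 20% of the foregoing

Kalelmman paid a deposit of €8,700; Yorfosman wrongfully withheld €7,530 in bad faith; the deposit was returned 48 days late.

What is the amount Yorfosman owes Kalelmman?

€40,932

Trebled: 3 × €7,530 = €22,590
Minimum €1,020: €22,590 meets the minimum, no increase.
Late-return penalty: 48 × €240 = €11,520
Damages plus late penalty: €22,590 + €11,520 = €34,110
Costs and fees: 20% of €34,110 = €6,822
Total recovery: €34,110 + €6,822 = €40,932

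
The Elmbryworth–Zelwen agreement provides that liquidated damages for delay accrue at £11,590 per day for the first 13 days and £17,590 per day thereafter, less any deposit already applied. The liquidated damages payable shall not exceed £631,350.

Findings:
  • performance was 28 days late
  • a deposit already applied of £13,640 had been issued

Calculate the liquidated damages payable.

£400,880

First 13 days: 13 × £11,590 = £150,670
Remaining days: (28 − 13) × £17,590 = £263,850
Accrued per-day damages: £150,670 + £263,850 = £414,520
Less deposit already applied: £414,520 − £13,640 = £400,880
Cap at £631,350: £400,880 is within the cap, no reduction.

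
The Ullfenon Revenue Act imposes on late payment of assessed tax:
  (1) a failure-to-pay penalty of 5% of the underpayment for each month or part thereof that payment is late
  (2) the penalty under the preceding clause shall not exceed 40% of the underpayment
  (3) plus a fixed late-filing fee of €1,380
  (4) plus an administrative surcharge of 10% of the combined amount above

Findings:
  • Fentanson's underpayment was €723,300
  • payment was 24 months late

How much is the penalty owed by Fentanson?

€319,770

Accrued rate: 5% × 24 = 120%, capped at 40% → 40%
Failure-to-pay penalty: 40% of €723,300 = €289,320
Penalty before surcharge: €289,320 + €1,380 = €290,700
Administrative surcharge: 10% of €290,700 = €29,070
Total penalty: €290,700 + €29,070 = €319,770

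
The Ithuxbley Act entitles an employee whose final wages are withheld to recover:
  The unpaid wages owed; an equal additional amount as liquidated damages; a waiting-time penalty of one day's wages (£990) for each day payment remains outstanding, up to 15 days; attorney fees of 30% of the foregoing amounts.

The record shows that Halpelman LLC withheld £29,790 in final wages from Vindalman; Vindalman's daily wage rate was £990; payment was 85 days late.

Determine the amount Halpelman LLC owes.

Liquidated damages (equal amount): £29,790
Penalty days: min(85, 15) = 15
Waiting-time penalty: 15 × £990 = £14,850
Subtotal: £29,790 + £29,790 + £14,850 = £74,430
Attorney fees: 30% of £74,430 = £22,329
Total award: £74,430 + £22,329 = £96,759

£96,759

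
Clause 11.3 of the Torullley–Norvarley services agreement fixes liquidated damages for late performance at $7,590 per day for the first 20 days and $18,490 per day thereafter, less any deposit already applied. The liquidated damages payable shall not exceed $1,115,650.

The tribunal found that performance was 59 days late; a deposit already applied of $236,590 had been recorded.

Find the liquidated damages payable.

First 20 days: 20 × $7,590 = $151,800
Remaining days: (59 − 20) × $18,490 = $721,110
Accrued per-day damages: $151,800 + $721,110 = $872,910
Less deposit already applied: $872,910 − $236,590 = $636,320
Cap at $1,115,650: $636,320 is within the cap, no reduction.

$636,320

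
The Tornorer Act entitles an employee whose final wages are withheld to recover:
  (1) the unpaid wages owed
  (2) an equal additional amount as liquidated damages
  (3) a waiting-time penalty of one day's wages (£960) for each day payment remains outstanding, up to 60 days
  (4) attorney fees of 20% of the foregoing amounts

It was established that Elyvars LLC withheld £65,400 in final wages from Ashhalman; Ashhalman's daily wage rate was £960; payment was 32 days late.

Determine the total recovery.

Liquidated damages (equal amount): £65,400
Penalty days: min(32, 60) = 32
Waiting-time penalty: 32 × £960 = £30,720
Subtotal: £65,400 + £65,400 + £30,720 = £161,520
Attorney fees: 20% of £161,520 = £32,304
Total award: £161,520 + £32,304 = £193,824

£193,824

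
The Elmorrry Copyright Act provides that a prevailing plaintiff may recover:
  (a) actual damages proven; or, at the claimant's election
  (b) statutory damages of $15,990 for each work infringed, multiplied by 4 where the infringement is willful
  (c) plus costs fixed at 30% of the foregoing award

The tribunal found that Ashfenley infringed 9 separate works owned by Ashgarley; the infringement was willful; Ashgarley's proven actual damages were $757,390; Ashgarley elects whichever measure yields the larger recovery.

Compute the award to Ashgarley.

Statutory damages: 9 × $15,990 = $143,910
Multiplied by 4: 4 × $143,910 = $575,640
Greater of actual damages ($757,390) or enhanced statutory damages ($575,640): $757,390
Costs: 30% of $757,390 = $227,217
Award plus costs: $757,390 + $227,217 = $984,607

$984,607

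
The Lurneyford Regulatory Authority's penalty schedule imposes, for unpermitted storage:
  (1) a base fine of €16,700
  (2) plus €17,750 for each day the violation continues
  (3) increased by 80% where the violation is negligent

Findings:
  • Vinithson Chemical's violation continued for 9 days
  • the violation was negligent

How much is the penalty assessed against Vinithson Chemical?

Per-day component: 9 × €17,750 = €159,750
Base plus per-day: €16,700 + €159,750 = €176,450
Enhancement: 80% of €176,450 = €141,160
Enhanced fine: €176,450 + €141,160 = €317,610

Civil penalty: €317,610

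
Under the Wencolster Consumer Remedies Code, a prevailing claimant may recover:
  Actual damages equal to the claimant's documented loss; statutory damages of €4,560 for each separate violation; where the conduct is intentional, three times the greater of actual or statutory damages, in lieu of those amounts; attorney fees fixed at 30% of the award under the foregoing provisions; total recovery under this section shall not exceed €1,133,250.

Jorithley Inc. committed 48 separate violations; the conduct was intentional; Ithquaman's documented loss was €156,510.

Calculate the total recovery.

Statutory damages: 48 × €4,560 = €218,880
Greater of actual damages (€156,510) or statutory damages (€218,880): €218,880
Trebled: 3 × €218,880 = €656,640
Attorney fees: 30% of €656,640 = €196,992
Total before cap: €656,640 + €196,992 = €853,632
Cap at €1,133,250: €853,632 is within the cap, no reduction.

€853,632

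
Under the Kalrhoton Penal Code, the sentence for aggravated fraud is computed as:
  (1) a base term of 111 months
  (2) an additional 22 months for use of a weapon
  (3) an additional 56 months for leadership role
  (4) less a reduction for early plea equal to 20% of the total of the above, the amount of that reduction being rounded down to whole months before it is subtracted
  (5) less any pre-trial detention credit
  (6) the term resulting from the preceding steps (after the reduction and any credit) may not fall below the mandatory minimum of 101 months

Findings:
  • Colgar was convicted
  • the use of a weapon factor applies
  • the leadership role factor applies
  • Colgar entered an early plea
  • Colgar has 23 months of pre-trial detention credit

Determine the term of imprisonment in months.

129 months

Use of a weapon enhancement: +22 months
Leadership role enhancement: +56 months
Adjusted term: 111 months + 22 months + 56 months = 189 months
Early plea reduction: 20% of 189 months = 37 months (rounded down)
After reduction: 189 − 37 = 152 months
Less pre-trial detention credit: 152 months − 23 months = 129 months
Minimum 101 months: 129 months meets the minimum, no increase.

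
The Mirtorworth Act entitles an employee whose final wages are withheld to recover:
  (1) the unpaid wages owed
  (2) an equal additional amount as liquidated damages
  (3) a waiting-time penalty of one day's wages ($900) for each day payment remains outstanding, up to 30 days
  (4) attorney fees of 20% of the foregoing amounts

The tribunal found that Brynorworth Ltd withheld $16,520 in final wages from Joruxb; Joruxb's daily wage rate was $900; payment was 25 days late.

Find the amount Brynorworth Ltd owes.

Total award: $66,648

Liquidated damages (equal amount): $16,520
Penalty days: min(25, 30) = 25
Waiting-time penalty: 25 × $900 = $22,500
Subtotal: $16,520 + $16,520 + $22,500 = $55,540
Attorney fees: 20% of $55,540 = $11,108
Total award: $55,540 + $11,108 = $66,648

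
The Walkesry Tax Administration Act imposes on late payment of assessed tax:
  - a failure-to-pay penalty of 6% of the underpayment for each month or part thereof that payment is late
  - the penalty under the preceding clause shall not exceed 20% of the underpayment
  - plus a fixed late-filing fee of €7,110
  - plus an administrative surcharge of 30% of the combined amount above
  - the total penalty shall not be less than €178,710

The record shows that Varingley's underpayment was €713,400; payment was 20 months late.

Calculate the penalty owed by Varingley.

Accrued rate: 6% × 20 = 120%, capped at 20% → 20%
Failure-to-pay penalty: 20% of €713,400 = €142,680
Penalty before surcharge: €142,680 + €7,110 = €149,790
Administrative surcharge: 30% of €149,790 = €44,937
Total penalty: €149,790 + €44,937 = €194,727
Minimum €178,710: €194,727 meets the minimum, no increase.

€194,727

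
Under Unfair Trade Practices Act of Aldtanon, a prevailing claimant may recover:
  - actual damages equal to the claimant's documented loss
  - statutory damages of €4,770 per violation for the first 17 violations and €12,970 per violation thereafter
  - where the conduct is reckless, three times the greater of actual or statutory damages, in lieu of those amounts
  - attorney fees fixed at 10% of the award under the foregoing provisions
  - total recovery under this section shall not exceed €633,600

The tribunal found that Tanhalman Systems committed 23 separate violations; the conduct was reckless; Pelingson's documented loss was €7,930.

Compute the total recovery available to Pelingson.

First 17 violations: 17 × €4,770 = €81,090
Remaining violations: (23 − 17) × €12,970 = €77,820
Statutory damages: €81,090 + €77,820 = €158,910
Greater of actual damages (€7,930) or statutory damages (€158,910): €158,910
Trebled: 3 × €158,910 = €476,730
Attorney fees: 10% of €476,730 = €47,673
Total before cap: €476,730 + €47,673 = €524,403
Cap at €633,600: €524,403 is within the cap, no reduction.

€524,403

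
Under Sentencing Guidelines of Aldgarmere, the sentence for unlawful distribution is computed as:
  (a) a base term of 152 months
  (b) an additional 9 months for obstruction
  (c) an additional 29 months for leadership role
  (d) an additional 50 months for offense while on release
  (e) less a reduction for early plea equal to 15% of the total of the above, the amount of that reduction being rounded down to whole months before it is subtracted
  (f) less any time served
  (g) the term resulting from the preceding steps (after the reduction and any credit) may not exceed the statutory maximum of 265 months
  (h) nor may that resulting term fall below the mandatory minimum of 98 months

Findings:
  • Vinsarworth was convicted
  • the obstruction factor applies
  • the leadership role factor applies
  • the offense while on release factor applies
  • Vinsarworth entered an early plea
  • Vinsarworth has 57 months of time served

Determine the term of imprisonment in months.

Obstruction enhancement: +9 months
Leadership role enhancement: +29 months
Offense while on release enhancement: +50 months
Adjusted term: 152 months + 9 months + 29 months + 50 months = 240 months
Early plea reduction: 15% of 240 months = 36 months (rounded down)
After reduction: 240 − 36 = 204 months
Less time served: 204 months − 57 months = 147 months
Cap at 265 months: 147 months is within the cap, no reduction.
Minimum 98 months: 147 months meets the minimum, no increase.

147 months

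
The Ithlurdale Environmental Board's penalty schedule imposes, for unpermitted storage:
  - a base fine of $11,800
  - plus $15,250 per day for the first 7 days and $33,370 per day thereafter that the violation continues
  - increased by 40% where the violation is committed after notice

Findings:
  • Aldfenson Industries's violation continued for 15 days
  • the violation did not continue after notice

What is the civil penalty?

Civil penalty: $385,510

First 7 days: 7 × $15,250 = $106,750
Remaining days: (15 − 7) × $33,370 = $266,960
Per-day component: $106,750 + $266,960 = $373,710
Base plus per-day: $11,800 + $373,710 = $385,510
The violation did not continue after notice: no 40% increase.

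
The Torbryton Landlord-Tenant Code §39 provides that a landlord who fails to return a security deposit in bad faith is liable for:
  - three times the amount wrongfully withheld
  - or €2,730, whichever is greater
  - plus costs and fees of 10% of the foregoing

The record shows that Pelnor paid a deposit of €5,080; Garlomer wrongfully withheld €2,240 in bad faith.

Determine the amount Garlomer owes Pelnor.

Trebled: 3 × €2,240 = €6,720
Minimum €2,730: €6,720 meets the minimum, no increase.
Costs and fees: 10% of €6,720 = €672
Total recovery: €6,720 + €672 = €7,392

€7,392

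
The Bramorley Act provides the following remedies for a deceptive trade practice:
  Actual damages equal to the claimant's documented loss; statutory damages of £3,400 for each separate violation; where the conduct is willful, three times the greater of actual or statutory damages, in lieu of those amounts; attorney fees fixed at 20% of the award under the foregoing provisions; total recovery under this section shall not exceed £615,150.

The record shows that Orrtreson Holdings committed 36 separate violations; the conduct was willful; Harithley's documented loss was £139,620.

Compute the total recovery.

Statutory damages: 36 × £3,400 = £122,400
Greater of actual damages (£139,620) or statutory damages (£122,400): £139,620
Trebled: 3 × £139,620 = £418,860
Attorney fees: 20% of £418,860 = £83,772
Total before cap: £418,860 + £83,772 = £502,632
Cap at £615,150: £502,632 is within the cap, no reduction.

£502,632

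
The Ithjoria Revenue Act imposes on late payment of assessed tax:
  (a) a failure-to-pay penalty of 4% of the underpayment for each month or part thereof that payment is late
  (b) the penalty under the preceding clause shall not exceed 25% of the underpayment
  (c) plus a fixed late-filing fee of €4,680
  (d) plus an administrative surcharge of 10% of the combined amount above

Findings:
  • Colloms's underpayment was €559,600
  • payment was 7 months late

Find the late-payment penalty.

Accrued rate: 4% × 7 = 28%, capped at 25% → 25%
Failure-to-pay penalty: 25% of €559,600 = €139,900
Penalty before surcharge: €139,900 + €4,680 = €144,580
Administrative surcharge: 10% of €144,580 = €14,458
Total penalty: €144,580 + €14,458 = €159,038

€159,038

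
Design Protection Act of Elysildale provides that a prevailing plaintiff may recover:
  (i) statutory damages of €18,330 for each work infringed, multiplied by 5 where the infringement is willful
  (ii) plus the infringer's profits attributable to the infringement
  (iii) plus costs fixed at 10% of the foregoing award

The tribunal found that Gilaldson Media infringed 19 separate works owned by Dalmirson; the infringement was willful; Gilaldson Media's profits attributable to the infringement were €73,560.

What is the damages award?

€1,996,401

Statutory damages: 19 × €18,330 = €348,270
Multiplied by 5: 5 × €348,270 = €1,741,350
Combined award: €1,741,350 + €73,560 = €1,814,910
Costs: 10% of €1,814,910 = €181,491
Award plus costs: €1,814,910 + €181,491 = €1,996,401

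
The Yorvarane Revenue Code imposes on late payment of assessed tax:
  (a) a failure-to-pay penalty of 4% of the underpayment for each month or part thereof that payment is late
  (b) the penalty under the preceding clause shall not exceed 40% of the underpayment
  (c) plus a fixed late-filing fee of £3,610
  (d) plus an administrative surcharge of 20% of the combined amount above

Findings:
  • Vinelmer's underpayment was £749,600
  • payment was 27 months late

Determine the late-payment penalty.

Accrued rate: 4% × 27 = 108%, capped at 40% → 40%
Failure-to-pay penalty: 40% of £749,600 = £299,840
Penalty before surcharge: £299,840 + £3,610 = £303,450
Administrative surcharge: 20% of £303,450 = £60,690
Total penalty: £303,450 + £60,690 = £364,140

£364,140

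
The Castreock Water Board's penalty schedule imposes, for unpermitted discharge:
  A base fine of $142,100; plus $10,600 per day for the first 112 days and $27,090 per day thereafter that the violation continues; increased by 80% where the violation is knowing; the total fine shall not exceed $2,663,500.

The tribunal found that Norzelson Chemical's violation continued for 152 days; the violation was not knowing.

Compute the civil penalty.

$2,412,900

First 112 days: 112 × $10,600 = $1,187,200
Remaining days: (152 − 112) × $27,090 = $1,083,600
Per-day component: $1,187,200 + $1,083,600 = $2,270,800
Base plus per-day: $142,100 + $2,270,800 = $2,412,900
The violation was not knowing: no 80% increase.
Cap at $2,663,500: $2,412,900 is within the cap, no reduction.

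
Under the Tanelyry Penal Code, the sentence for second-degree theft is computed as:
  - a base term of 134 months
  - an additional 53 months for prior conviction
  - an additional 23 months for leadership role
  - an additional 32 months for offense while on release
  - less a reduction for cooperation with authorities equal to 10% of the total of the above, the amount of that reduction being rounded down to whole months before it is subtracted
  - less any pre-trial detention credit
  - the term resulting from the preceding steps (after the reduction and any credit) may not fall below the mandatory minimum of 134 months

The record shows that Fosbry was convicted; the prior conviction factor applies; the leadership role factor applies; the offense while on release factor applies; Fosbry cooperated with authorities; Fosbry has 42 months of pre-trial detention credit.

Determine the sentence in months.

Prior conviction enhancement: +53 months
Leadership role enhancement: +23 months
Offense while on release enhancement: +32 months
Adjusted term: 134 months + 53 months + 23 months + 32 months = 242 months
Cooperation with authorities reduction: 10% of 242 months = 24 months (rounded down)
After reduction: 242 − 24 = 218 months
Less pre-trial detention credit: 218 months − 42 months = 176 months
Minimum 134 months: 176 months meets the minimum, no increase.

176 months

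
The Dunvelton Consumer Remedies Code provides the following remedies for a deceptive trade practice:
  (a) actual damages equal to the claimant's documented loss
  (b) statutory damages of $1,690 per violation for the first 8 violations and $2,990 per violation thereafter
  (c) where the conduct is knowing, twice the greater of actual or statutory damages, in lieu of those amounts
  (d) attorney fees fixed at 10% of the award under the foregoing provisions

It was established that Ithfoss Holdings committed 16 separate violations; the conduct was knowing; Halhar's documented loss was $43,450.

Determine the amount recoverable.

First 8 violations: 8 × $1,690 = $13,520
Remaining violations: (16 − 8) × $2,990 = $23,920
Statutory damages: $13,520 + $23,920 = $37,440
Greater of actual damages ($43,450) or statutory damages ($37,440): $43,450
Doubled: 2 × $43,450 = $86,900
Attorney fees: 10% of $86,900 = $8,690
Total recovery: $86,900 + $8,690 = $95,590

Total recovery: $95,590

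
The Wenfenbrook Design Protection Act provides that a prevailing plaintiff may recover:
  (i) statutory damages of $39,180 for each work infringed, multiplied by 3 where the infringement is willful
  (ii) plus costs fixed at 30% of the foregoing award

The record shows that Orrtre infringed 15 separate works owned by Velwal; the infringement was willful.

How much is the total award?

Statutory damages: 15 × $39,180 = $587,700
Trebled: 3 × $587,700 = $1,763,100
Costs: 30% of $1,763,100 = $528,930
Award plus costs: $1,763,100 + $528,930 = $2,292,030

$2,292,030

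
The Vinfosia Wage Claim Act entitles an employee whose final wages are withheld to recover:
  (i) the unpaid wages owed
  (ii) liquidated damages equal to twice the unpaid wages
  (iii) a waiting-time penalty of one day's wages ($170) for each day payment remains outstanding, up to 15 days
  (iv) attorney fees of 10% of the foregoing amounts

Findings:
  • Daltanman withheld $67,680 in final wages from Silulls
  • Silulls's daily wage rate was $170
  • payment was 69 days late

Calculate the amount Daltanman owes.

Doubled: 2 × $67,680 = $135,360
Penalty days: min(69, 15) = 15
Waiting-time penalty: 15 × $170 = $2,550
Subtotal: $67,680 + $135,360 + $2,550 = $205,590
Attorney fees: 10% of $205,590 = $20,559
Total award: $205,590 + $20,559 = $226,149

Total award: $226,149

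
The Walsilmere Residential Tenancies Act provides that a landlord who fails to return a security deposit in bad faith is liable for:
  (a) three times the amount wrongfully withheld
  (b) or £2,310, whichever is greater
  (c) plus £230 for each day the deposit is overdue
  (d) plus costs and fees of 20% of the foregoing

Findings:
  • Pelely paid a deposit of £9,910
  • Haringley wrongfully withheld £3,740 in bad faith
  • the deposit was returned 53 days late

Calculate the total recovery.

£28,092

Trebled: 3 × £3,740 = £11,220
Minimum £2,310: £11,220 meets the minimum, no increase.
Late-return penalty: 53 × £230 = £12,190
Damages plus late penalty: £11,220 + £12,190 = £23,410
Costs and fees: 20% of £23,410 = £4,682
Total recovery: £23,410 + £4,682 = £28,092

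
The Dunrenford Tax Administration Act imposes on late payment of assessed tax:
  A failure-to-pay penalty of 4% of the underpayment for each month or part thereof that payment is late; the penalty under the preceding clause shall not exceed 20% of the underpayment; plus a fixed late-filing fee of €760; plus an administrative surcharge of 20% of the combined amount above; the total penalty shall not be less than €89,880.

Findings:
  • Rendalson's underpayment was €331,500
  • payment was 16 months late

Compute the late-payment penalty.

Accrued rate: 4% × 16 = 64%, capped at 20% → 20%
Failure-to-pay penalty: 20% of €331,500 = €66,300
Penalty before surcharge: €66,300 + €760 = €67,060
Administrative surcharge: 20% of €67,060 = €13,412
Total penalty: €67,060 + €13,412 = €80,472
Minimum €89,880: €80,472 is below the minimum → €89,880

€89,880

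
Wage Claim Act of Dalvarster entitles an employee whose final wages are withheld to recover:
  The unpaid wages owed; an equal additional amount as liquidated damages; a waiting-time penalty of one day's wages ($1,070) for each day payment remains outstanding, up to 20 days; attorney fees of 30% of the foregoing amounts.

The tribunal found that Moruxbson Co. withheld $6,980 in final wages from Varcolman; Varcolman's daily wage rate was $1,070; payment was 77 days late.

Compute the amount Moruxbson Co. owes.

Liquidated damages (equal amount): $6,980
Penalty days: min(77, 20) = 20
Waiting-time penalty: 20 × $1,070 = $21,400
Subtotal: $6,980 + $6,980 + $21,400 = $35,360
Attorney fees: 30% of $35,360 = $10,608
Total award: $35,360 + $10,608 = $45,968

$45,968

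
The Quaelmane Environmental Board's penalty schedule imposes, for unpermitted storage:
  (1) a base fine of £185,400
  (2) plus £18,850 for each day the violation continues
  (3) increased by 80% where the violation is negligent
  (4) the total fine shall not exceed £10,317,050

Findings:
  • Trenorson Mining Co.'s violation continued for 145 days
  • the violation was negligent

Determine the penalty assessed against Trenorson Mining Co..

Per-day component: 145 × £18,850 = £2,733,250
Base plus per-day: £185,400 + £2,733,250 = £2,918,650
Enhancement: 80% of £2,918,650 = £2,334,920
Enhanced fine: £2,918,650 + £2,334,920 = £5,253,570
Cap at £10,317,050: £5,253,570 is within the cap, no reduction.

Civil penalty: £5,253,570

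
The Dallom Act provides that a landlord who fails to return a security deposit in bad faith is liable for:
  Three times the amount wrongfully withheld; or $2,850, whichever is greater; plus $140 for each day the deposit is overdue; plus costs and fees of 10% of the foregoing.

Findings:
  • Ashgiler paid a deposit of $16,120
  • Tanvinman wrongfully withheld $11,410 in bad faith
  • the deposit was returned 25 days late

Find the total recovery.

Trebled: 3 × $11,410 = $34,230
Minimum $2,850: $34,230 meets the minimum, no increase.
Late-return penalty: 25 × $140 = $3,500
Damages plus late penalty: $34,230 + $3,500 = $37,730
Costs and fees: 10% of $37,730 = $3,773
Total recovery: $37,730 + $3,773 = $41,503

$41,503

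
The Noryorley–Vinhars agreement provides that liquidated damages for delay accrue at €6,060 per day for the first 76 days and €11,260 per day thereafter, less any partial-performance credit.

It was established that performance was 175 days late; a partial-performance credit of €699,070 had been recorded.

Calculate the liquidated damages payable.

First 76 days: 76 × €6,060 = €460,560
Remaining days: (175 − 76) × €11,260 = €1,114,740
Accrued per-day damages: €460,560 + €1,114,740 = €1,575,300
Less partial-performance credit: €1,575,300 − €699,070 = €876,230

€876,230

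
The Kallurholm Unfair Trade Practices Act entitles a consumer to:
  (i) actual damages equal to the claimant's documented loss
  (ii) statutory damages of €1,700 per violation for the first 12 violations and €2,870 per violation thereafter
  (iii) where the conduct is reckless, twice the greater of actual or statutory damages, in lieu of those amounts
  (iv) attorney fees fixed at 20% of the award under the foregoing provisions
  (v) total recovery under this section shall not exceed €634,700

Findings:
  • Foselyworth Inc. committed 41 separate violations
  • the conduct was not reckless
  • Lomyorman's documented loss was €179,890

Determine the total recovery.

€340,224

First 12 violations: 12 × €1,700 = €20,400
Remaining violations: (41 − 12) × €2,870 = €83,230
Statutory damages: €20,400 + €83,230 = €103,630
Conduct not reckless: the in-lieu enhancement does not apply.
Actual plus statutory damages: €179,890 + €103,630 = €283,520
Attorney fees: 20% of €283,520 = €56,704
Total before cap: €283,520 + €56,704 = €340,224
Cap at €634,700: €340,224 is within the cap, no reduction.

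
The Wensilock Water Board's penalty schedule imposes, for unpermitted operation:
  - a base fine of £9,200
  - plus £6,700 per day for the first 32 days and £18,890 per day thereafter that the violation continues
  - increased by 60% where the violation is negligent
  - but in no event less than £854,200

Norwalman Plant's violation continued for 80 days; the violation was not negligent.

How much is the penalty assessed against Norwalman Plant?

First 32 days: 32 × £6,700 = £214,400
Remaining days: (80 − 32) × £18,890 = £906,720
Per-day component: £214,400 + £906,720 = £1,121,120
Base plus per-day: £9,200 + £1,121,120 = £1,130,320
The violation was not negligent: no 60% increase.
Minimum £854,200: £1,130,320 meets the minimum, no increase.

£1,130,320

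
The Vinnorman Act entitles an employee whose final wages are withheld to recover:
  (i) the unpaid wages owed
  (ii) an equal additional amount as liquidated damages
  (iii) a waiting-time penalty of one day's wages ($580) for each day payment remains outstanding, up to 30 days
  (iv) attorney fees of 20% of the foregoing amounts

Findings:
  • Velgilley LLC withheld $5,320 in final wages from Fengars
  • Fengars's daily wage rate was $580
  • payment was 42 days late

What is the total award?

Total award: $33,648

Liquidated damages (equal amount): $5,320
Penalty days: min(42, 30) = 30
Waiting-time penalty: 30 × $580 = $17,400
Subtotal: $5,320 + $5,320 + $17,400 = $28,040
Attorney fees: 20% of $28,040 = $5,608
Total award: $28,040 + $5,608 = $33,648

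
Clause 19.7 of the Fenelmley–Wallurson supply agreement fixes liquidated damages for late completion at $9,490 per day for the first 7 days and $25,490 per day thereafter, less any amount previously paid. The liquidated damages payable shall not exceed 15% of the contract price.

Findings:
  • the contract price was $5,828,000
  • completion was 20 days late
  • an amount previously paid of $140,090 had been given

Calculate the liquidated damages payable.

$257,710

First 7 days: 7 × $9,490 = $66,430
Remaining days: (20 − 7) × $25,490 = $331,370
Accrued per-day damages: $66,430 + $331,370 = $397,800
Less amount previously paid: $397,800 − $140,090 = $257,710
Cap: 15% of $5,828,000 = $874,200
Cap at $874,200: $257,710 is within the cap, no reduction.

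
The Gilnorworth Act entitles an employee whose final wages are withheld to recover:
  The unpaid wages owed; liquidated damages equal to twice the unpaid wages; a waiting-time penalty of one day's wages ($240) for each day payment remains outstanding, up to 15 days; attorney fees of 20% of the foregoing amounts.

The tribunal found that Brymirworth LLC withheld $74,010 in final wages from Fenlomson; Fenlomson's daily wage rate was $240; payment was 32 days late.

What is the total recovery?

$270,756

Doubled: 2 × $74,010 = $148,020
Penalty days: min(32, 15) = 15
Waiting-time penalty: 15 × $240 = $3,600
Subtotal: $74,010 + $148,020 + $3,600 = $225,630
Attorney fees: 20% of $225,630 = $45,126
Total award: $225,630 + $45,126 = $270,756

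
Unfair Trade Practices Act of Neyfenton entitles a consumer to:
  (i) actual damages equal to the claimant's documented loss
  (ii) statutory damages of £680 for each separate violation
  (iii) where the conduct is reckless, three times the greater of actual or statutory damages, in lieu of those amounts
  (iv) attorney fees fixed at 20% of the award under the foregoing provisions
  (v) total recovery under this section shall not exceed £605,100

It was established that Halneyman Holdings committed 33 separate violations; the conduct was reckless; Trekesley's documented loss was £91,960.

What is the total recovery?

£331,056

Statutory damages: 33 × £680 = £22,440
Greater of actual damages (£91,960) or statutory damages (£22,440): £91,960
Trebled: 3 × £91,960 = £275,880
Attorney fees: 20% of £275,880 = £55,176
Total before cap: £275,880 + £55,176 = £331,056
Cap at £605,100: £331,056 is within the cap, no reduction.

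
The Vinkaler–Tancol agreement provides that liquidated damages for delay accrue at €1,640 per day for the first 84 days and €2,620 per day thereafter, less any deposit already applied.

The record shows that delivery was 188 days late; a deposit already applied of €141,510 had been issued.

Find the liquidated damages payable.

First 84 days: 84 × €1,640 = €137,760
Remaining days: (188 − 84) × €2,620 = €272,480
Accrued per-day damages: €137,760 + €272,480 = €410,240
Less deposit already applied: €410,240 − €141,510 = €268,730

€268,730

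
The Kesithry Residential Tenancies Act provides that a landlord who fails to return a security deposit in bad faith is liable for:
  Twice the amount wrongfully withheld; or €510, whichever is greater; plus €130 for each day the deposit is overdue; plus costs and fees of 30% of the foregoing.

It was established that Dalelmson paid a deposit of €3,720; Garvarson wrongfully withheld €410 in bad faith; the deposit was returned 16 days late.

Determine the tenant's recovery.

€3,770

Doubled: 2 × €410 = €820
Minimum €510: €820 meets the minimum, no increase.
Late-return penalty: 16 × €130 = €2,080
Damages plus late penalty: €820 + €2,080 = €2,900
Costs and fees: 30% of €2,900 = €870
Total recovery: €2,900 + €870 = €3,770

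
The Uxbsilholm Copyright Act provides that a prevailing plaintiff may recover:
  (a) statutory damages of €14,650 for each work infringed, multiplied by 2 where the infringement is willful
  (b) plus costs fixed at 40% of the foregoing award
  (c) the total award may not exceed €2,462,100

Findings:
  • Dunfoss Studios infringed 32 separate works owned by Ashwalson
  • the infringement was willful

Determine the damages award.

Statutory damages: 32 × €14,650 = €468,800
Doubled: 2 × €468,800 = €937,600
Costs: 40% of €937,600 = €375,040
Award plus costs: €937,600 + €375,040 = €1,312,640
Cap at €2,462,100: €1,312,640 is within the cap, no reduction.

€1,312,640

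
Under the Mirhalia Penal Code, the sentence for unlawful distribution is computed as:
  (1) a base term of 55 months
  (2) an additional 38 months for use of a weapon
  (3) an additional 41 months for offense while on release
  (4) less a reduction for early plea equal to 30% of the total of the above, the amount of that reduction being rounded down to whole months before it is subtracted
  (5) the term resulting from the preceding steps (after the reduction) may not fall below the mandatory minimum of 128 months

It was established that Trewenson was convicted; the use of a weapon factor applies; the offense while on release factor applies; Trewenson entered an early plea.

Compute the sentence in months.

Use of a weapon enhancement: +38 months
Offense while on release enhancement: +41 months
Adjusted term: 55 months + 38 months + 41 months = 134 months
Early plea reduction: 30% of 134 months = 40 months (rounded down)
After reduction: 134 − 40 = 94 months
Minimum 128 months: 94 months is below the minimum → 128 months

128 months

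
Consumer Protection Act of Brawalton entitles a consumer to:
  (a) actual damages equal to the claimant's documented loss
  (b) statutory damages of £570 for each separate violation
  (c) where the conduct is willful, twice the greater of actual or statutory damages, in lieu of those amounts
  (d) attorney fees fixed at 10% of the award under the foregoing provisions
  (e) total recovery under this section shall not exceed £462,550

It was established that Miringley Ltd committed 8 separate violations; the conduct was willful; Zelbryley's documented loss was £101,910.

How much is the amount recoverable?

Total recovery: £224,202

Statutory damages: 8 × £570 = £4,560
Greater of actual damages (£101,910) or statutory damages (£4,560): £101,910
Doubled: 2 × £101,910 = £203,820
Attorney fees: 10% of £203,820 = £20,382
Total before cap: £203,820 + £20,382 = £224,202
Cap at £462,550: £224,202 is within the cap, no reduction.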